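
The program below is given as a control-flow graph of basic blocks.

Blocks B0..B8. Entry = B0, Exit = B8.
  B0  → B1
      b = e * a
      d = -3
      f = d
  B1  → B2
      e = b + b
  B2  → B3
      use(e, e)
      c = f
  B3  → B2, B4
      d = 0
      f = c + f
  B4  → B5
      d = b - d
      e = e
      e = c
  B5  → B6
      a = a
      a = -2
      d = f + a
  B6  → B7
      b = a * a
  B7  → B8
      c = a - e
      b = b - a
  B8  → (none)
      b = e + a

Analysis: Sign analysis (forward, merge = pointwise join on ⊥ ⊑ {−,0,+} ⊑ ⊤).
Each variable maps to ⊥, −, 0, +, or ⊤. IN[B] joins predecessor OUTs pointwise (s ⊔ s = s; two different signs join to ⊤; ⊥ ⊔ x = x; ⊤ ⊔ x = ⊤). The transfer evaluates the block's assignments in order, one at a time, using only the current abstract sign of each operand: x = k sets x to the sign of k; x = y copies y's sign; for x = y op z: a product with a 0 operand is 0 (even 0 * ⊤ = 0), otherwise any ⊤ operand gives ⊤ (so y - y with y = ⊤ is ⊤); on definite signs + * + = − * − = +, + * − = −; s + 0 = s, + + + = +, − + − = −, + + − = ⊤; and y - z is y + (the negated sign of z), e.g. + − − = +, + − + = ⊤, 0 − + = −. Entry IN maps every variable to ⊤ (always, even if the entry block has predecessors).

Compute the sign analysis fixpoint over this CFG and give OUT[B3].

Answer: {a: ⊤, b: ⊤, c: -, d: 0, e: ⊤, f: -}

Trace:
Per-block solution:
  B0:  IN=(all ⊤)  OUT={d:-, f:-; rest ⊤}
  B1:  IN={d:-, f:-; rest ⊤}  OUT={d:-, f:-; rest ⊤}
  B2:  IN={f:-; rest ⊤}  OUT={c:-, f:-; rest ⊤}
  B3:  IN={c:-, f:-; rest ⊤}  OUT={c:-, d:0, f:-; rest ⊤}
  B4:  IN={c:-, d:0, f:-; rest ⊤}  OUT={c:-, e:-, f:-; rest ⊤}
  B5:  IN={c:-, e:-, f:-; rest ⊤}  OUT={a:-, c:-, d:-, e:-, f:-; rest ⊤}
  B6:  IN={a:-, c:-, d:-, e:-, f:-; rest ⊤}  OUT={a:-, b:+, c:-, d:-, e:-, f:-; rest ⊤}
  B7:  IN={a:-, b:+, c:-, d:-, e:-, f:-; rest ⊤}  OUT={a:-, b:+, d:-, e:-, f:-; rest ⊤}
  B8:  IN={a:-, b:+, d:-, e:-, f:-; rest ⊤}  OUT={a:-, b:-, d:-, e:-, f:-; rest ⊤}

Merge at B3: IN[B3] = OUT[B2] = {a: ⊤, b: ⊤, c: -, d: ⊤, e: ⊤, f: -}
Applying B3's transfer function to that IN value gives OUT[B3] (row B3 above).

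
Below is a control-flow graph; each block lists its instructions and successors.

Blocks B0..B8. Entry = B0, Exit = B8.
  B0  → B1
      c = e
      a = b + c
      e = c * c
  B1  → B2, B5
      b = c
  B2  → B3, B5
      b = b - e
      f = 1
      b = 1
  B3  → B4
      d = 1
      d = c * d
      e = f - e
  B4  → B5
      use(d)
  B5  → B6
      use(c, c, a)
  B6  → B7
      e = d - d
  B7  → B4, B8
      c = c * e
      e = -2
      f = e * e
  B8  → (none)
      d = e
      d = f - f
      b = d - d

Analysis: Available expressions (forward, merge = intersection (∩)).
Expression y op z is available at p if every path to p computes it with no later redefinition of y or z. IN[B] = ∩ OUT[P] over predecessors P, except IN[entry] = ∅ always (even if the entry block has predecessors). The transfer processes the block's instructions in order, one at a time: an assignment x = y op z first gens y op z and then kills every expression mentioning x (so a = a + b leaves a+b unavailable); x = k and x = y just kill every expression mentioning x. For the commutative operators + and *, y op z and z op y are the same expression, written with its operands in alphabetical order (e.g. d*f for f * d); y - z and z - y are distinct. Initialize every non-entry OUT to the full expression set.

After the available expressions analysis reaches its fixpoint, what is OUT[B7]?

Per-block solution:
  B0: | IN={} | OUT={b+c, c*c}
  B1: | IN={b+c, c*c} | OUT={c*c}
  B2: | IN={c*c} | OUT={c*c}
  B3: | IN={c*c} | OUT={c*c}
  B4: | IN={} | OUT={}
  B5: | IN={} | OUT={}
  B6: | IN={} | OUT={d-d}
  B7: | IN={d-d} | OUT={d-d, e*e}
  B8: | IN={d-d, e*e} | OUT={d-d, e*e, f-f}

Merge at B7: IN[B7] = OUT[B6] = {d-d}
Applying B7's transfer function to that IN value gives OUT[B7] (row B7 above).

Answer: {d-d, e*e}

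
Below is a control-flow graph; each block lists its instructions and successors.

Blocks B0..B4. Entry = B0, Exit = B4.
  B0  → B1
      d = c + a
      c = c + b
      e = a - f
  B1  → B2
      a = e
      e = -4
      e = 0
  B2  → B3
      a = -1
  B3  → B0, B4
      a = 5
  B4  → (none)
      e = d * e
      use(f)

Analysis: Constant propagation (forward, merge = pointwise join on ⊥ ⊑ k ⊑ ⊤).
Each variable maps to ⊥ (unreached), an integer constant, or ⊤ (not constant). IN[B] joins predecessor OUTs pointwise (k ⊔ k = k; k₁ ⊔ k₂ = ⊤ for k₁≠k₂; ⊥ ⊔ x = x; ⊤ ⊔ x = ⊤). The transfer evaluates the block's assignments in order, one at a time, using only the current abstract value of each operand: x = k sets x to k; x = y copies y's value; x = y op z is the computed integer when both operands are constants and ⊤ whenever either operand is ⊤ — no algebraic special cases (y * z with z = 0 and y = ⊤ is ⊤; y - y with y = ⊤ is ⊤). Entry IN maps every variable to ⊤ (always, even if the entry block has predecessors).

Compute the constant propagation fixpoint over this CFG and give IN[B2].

Answer: {a: ⊤, b: ⊤, c: ⊤, d: ⊤, e: 0, f: ⊤}

Working:
Fixpoint table:
  B0: | IN=(all ⊤) | OUT=(all ⊤)
  B1: | IN=(all ⊤) | OUT={e:0; rest ⊤}
  B2: | IN={e:0; rest ⊤} | OUT={a:-1, e:0; rest ⊤}
  B3: | IN={a:-1, e:0; rest ⊤} | OUT={a:5, e:0; rest ⊤}
  B4: | IN={a:5, e:0; rest ⊤} | OUT={a:5; rest ⊤}

Merge at B2: IN[B2] = OUT[B1] = {a: ⊤, b: ⊤, c: ⊤, d: ⊤, e: 0, f: ⊤}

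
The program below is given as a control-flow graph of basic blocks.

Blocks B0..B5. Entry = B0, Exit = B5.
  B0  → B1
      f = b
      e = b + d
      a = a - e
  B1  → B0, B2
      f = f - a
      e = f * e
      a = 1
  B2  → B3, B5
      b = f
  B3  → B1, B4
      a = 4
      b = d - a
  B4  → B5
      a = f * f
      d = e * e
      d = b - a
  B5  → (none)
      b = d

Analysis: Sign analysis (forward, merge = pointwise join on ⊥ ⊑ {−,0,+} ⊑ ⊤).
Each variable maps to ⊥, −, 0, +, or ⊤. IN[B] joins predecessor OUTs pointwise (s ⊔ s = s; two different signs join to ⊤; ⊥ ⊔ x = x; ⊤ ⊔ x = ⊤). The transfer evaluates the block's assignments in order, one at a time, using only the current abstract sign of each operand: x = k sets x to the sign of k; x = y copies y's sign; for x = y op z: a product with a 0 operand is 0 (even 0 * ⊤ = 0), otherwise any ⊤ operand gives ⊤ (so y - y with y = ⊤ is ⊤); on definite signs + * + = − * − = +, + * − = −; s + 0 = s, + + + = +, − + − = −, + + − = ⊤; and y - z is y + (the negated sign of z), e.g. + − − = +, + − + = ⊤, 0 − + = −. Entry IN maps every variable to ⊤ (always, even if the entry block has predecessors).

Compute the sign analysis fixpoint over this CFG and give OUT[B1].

Per-block solution:
  B0:   IN=(all ⊤)   OUT=(all ⊤)
  B1:   IN=(all ⊤)   OUT={a:+; rest ⊤}
  B2:   IN={a:+; rest ⊤}   OUT={a:+; rest ⊤}
  B3:   IN={a:+; rest ⊤}   OUT={a:+; rest ⊤}
  B4:   IN={a:+; rest ⊤}   OUT=(all ⊤)
  B5:   IN=(all ⊤)   OUT=(all ⊤)

Merge at B1: IN[B1] = OUT[B0] ⊔ OUT[B3] = {a: ⊤, b: ⊤, c: ⊤, d: ⊤, e: ⊤, f: ⊤}
Applying B1's transfer function to that IN value gives OUT[B1] (row B1 above).

Answer: {a: +, b: ⊤, c: ⊤, d: ⊤, e: ⊤, f: ⊤}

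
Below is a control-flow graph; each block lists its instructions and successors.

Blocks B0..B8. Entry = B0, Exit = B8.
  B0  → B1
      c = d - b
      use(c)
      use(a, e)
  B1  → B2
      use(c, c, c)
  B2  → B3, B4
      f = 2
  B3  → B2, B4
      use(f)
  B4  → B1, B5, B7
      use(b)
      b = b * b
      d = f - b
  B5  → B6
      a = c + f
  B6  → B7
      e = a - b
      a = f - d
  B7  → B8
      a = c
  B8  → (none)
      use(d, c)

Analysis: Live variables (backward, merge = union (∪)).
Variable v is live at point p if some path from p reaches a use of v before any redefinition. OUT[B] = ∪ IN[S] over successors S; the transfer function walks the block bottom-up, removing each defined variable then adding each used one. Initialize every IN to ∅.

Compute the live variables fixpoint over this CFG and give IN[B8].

Answer: {c, d}

Derivation:
Per-block solution:
  B0:  IN={a, b, d, e}  OUT={b, c}
  B1:  IN={b, c}  OUT={b, c}
  B2:  IN={b, c}  OUT={b, c, f}
  B3:  IN={b, c, f}  OUT={b, c, f}
  B4:  IN={b, c, f}  OUT={b, c, d, f}
  B5:  IN={b, c, d, f}  OUT={a, b, c, d, f}
  B6:  IN={a, b, c, d, f}  OUT={c, d}
  B7:  IN={c, d}  OUT={c, d}
  B8:  IN={c, d}  OUT={}

B8 is the boundary node: OUT[B8] = {}
Applying B8's transfer function to that OUT value gives IN[B8] (row B8 above).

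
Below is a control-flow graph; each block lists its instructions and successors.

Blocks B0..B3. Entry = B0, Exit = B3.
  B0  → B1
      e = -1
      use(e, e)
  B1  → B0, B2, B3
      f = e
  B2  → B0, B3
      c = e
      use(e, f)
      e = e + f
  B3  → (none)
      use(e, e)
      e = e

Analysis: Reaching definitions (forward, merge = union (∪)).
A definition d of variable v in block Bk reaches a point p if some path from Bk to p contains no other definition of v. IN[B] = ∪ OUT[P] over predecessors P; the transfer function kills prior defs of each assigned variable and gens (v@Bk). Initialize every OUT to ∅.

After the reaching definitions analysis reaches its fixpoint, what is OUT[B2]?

Answer: {c@B2, e@B2, f@B1}

Trace:
Fixpoint table:
  B0:   IN={c@B2, e@B0, e@B2, f@B1}   OUT={c@B2, e@B0, f@B1}
  B1:   IN={c@B2, e@B0, f@B1}   OUT={c@B2, e@B0, f@B1}
  B2:   IN={c@B2, e@B0, f@B1}   OUT={c@B2, e@B2, f@B1}
  B3:   IN={c@B2, e@B0, e@B2, f@B1}   OUT={c@B2, e@B3, f@B1}

Merge at B2: IN[B2] = OUT[B1] = {c@B2, e@B0, f@B1}
Applying B2's transfer function to that IN value gives OUT[B2] (row B2 above).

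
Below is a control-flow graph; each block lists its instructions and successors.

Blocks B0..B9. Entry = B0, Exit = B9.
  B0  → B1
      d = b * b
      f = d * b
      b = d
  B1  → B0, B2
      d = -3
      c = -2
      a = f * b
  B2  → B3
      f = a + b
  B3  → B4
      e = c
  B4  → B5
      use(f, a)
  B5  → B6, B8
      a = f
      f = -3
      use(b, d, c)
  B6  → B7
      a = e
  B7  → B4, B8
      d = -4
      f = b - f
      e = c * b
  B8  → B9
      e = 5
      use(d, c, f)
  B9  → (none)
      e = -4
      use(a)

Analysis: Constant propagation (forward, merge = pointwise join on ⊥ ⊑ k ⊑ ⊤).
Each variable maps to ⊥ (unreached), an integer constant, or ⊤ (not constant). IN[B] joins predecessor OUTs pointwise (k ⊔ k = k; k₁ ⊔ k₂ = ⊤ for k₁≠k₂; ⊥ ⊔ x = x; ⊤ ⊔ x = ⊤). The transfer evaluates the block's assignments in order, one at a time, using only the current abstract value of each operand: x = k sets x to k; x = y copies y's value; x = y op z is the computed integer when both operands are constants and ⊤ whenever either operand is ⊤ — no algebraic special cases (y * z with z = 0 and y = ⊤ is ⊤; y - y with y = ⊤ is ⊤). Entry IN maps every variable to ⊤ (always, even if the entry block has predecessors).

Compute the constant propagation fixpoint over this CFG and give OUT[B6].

Fixpoint table:
  B0:  IN=(all ⊤)  OUT=(all ⊤)
  B1:  IN=(all ⊤)  OUT={c:-2, d:-3; rest ⊤}
  B2:  IN={c:-2, d:-3; rest ⊤}  OUT={c:-2, d:-3; rest ⊤}
  B3:  IN={c:-2, d:-3; rest ⊤}  OUT={c:-2, d:-3, e:-2; rest ⊤}
  B4:  IN={c:-2; rest ⊤}  OUT={c:-2; rest ⊤}
  B5:  IN={c:-2; rest ⊤}  OUT={c:-2, f:-3; rest ⊤}
  B6:  IN={c:-2, f:-3; rest ⊤}  OUT={c:-2, f:-3; rest ⊤}
  B7:  IN={c:-2, f:-3; rest ⊤}  OUT={c:-2, d:-4; rest ⊤}
  B8:  IN={c:-2; rest ⊤}  OUT={c:-2, e:5; rest ⊤}
  B9:  IN={c:-2, e:5; rest ⊤}  OUT={c:-2, e:-4; rest ⊤}

Merge at B6: IN[B6] = OUT[B5] = {a: ⊤, b: ⊤, c: -2, d: ⊤, e: ⊤, f: -3}
Applying B6's transfer function to that IN value gives OUT[B6] (row B6 above).

Answer: {a: ⊤, b: ⊤, c: -2, d: ⊤, e: ⊤, f: -3}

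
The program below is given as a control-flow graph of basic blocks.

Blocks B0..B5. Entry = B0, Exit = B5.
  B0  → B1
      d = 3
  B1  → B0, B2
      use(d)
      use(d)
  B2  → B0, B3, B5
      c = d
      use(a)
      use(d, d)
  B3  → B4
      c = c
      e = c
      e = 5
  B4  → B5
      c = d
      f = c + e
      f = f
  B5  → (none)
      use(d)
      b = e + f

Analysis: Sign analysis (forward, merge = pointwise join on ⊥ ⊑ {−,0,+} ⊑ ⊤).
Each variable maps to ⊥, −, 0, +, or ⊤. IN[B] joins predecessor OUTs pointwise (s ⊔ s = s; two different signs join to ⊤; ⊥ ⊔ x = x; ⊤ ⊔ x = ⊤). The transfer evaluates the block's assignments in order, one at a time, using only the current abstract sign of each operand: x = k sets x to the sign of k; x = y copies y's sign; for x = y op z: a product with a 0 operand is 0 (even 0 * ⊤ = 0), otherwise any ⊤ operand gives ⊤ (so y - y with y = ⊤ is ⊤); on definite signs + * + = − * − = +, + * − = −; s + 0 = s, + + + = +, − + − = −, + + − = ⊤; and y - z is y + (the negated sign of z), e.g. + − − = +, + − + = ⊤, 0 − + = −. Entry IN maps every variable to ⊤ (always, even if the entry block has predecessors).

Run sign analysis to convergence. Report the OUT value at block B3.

Fixpoint table:
  B0: | IN=(all ⊤) | OUT={d:+; rest ⊤}
  B1: | IN={d:+; rest ⊤} | OUT={d:+; rest ⊤}
  B2: | IN={d:+; rest ⊤} | OUT={c:+, d:+; rest ⊤}
  B3: | IN={c:+, d:+; rest ⊤} | OUT={c:+, d:+, e:+; rest ⊤}
  B4: | IN={c:+, d:+, e:+; rest ⊤} | OUT={c:+, d:+, e:+, f:+; rest ⊤}
  B5: | IN={c:+, d:+; rest ⊤} | OUT={c:+, d:+; rest ⊤}

Merge at B3: IN[B3] = OUT[B2] = {a: ⊤, b: ⊤, c: +, d: +, e: ⊤, f: ⊤}
Applying B3's transfer function to that IN value gives OUT[B3] (row B3 above).

Answer: {a: ⊤, b: ⊤, c: +, d: +, e: +, f: ⊤}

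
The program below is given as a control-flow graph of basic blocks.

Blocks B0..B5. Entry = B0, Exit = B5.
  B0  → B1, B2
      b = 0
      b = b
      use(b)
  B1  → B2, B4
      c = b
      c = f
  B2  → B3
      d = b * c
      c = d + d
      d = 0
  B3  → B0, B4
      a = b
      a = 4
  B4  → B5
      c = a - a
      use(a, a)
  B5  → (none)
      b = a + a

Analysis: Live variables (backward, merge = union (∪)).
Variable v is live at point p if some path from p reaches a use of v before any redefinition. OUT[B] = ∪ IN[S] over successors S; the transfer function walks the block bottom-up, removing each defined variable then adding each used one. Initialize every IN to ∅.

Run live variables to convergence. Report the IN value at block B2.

Answer: {b, c, f}

Derivation:
Per-block solution:
  B0: | IN={a, c, f} | OUT={a, b, c, f}
  B1: | IN={a, b, f} | OUT={a, b, c, f}
  B2: | IN={b, c, f} | OUT={b, c, f}
  B3: | IN={b, c, f} | OUT={a, c, f}
  B4: | IN={a} | OUT={a}
  B5: | IN={a} | OUT={}

Merge at B2: OUT[B2] = IN[B3] = {b, c, f}
Applying B2's transfer function to that OUT value gives IN[B2] (row B2 above).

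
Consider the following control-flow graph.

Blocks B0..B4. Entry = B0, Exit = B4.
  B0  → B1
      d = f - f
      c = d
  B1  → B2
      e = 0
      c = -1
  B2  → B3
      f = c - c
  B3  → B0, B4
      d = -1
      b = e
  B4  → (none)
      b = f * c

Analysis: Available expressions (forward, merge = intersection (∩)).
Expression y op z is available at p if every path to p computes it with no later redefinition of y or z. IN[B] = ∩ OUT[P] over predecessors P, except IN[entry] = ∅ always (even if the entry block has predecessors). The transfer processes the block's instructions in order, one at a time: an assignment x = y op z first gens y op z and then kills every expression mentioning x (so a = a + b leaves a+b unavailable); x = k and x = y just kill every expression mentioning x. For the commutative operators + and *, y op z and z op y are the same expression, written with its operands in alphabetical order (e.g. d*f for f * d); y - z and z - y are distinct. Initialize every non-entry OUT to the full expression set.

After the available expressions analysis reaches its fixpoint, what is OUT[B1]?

Fixpoint table:
  B0:   IN={}   OUT={f-f}
  B1:   IN={f-f}   OUT={f-f}
  B2:   IN={f-f}   OUT={c-c}
  B3:   IN={c-c}   OUT={c-c}
  B4:   IN={c-c}   OUT={c*f, c-c}

Merge at B1: IN[B1] = OUT[B0] = {f-f}
Applying B1's transfer function to that IN value gives OUT[B1] (row B1 above).

Answer: {f-f}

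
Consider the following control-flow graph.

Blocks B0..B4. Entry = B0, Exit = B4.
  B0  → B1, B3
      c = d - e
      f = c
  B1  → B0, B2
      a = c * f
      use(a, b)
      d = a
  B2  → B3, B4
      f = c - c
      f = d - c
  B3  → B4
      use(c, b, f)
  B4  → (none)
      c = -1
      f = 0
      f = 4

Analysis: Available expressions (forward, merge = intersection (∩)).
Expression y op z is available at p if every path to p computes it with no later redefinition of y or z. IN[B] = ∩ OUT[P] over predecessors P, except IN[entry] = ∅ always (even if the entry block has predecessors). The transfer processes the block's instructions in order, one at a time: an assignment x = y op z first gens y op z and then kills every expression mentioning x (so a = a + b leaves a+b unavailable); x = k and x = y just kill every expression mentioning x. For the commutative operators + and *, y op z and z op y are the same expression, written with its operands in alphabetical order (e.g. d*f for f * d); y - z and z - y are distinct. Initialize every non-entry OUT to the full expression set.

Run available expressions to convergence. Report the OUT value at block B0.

Answer: {d-e}

Derivation:
Converged values:
  B0: | IN={} | OUT={d-e}
  B1: | IN={d-e} | OUT={c*f}
  B2: | IN={c*f} | OUT={c-c, d-c}
  B3: | IN={} | OUT={}
  B4: | IN={} | OUT={}

Merge at B0 (entry node, so the boundary value {} is joined with the incoming edge(s)): IN[B0] = {} ∩ OUT[B1] = {}
Applying B0's transfer function to that IN value gives OUT[B0] (row B0 above).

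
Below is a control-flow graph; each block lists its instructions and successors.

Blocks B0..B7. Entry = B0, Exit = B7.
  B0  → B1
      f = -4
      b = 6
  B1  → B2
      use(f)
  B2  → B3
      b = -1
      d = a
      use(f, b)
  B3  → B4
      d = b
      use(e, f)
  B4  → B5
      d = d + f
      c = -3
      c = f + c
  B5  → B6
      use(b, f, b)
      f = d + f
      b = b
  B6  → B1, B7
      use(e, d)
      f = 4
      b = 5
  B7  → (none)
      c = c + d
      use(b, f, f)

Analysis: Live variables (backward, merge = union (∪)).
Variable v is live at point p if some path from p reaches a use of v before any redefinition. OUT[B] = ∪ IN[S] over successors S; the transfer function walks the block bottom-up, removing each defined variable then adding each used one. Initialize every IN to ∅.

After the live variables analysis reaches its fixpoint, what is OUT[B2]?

Converged values:
  B0:  IN={a, e}  OUT={a, e, f}
  B1:  IN={a, e, f}  OUT={a, e, f}
  B2:  IN={a, e, f}  OUT={a, b, e, f}
  B3:  IN={a, b, e, f}  OUT={a, b, d, e, f}
  B4:  IN={a, b, d, e, f}  OUT={a, b, c, d, e, f}
  B5:  IN={a, b, c, d, e, f}  OUT={a, c, d, e}
  B6:  IN={a, c, d, e}  OUT={a, b, c, d, e, f}
  B7:  IN={b, c, d, f}  OUT={}

Merge at B2: OUT[B2] = IN[B3] = {a, b, e, f}

Answer: {a, b, e, f}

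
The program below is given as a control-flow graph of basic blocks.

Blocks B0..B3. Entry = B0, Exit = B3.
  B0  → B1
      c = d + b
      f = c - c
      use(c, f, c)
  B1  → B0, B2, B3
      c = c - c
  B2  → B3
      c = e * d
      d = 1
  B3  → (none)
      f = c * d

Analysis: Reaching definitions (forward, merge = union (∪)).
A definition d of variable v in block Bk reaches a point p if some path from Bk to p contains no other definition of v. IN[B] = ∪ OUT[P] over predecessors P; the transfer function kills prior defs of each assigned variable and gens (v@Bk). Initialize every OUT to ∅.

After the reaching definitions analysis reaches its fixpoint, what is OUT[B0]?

Answer: {c@B0, f@B0}

Trace:
Per-block solution:
  B0:   IN={c@B1, f@B0}   OUT={c@B0, f@B0}
  B1:   IN={c@B0, f@B0}   OUT={c@B1, f@B0}
  B2:   IN={c@B1, f@B0}   OUT={c@B2, d@B2, f@B0}
  B3:   IN={c@B1, c@B2, d@B2, f@B0}   OUT={c@B1, c@B2, d@B2, f@B3}

Merge at B0 (entry node, so the boundary value {} is joined with the incoming edge(s)): IN[B0] = {} ⊔ OUT[B1] = {c@B1, f@B0}
Applying B0's transfer function to that IN value gives OUT[B0] (row B0 above).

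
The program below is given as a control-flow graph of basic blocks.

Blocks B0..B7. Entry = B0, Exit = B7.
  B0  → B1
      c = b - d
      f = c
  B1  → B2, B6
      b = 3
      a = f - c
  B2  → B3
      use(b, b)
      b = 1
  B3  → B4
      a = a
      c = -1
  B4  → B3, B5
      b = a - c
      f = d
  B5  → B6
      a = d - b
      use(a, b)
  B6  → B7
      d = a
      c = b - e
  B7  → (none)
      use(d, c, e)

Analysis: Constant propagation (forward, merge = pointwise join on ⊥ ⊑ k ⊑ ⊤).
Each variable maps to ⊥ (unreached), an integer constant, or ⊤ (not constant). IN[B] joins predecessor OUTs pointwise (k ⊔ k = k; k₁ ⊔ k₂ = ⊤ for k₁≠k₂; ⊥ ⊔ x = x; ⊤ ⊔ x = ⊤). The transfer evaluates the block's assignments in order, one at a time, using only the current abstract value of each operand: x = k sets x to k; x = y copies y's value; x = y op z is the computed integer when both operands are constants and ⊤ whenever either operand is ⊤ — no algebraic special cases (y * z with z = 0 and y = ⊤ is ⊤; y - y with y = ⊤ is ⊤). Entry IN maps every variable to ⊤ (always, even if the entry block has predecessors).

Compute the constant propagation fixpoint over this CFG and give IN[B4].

Per-block solution:
  B0:   IN=(all ⊤)   OUT=(all ⊤)
  B1:   IN=(all ⊤)   OUT={b:3; rest ⊤}
  B2:   IN={b:3; rest ⊤}   OUT={b:1; rest ⊤}
  B3:   IN=(all ⊤)   OUT={c:-1; rest ⊤}
  B4:   IN={c:-1; rest ⊤}   OUT={c:-1; rest ⊤}
  B5:   IN={c:-1; rest ⊤}   OUT={c:-1; rest ⊤}
  B6:   IN=(all ⊤)   OUT=(all ⊤)
  B7:   IN=(all ⊤)   OUT=(all ⊤)

Merge at B4: IN[B4] = OUT[B3] = {a: ⊤, b: ⊤, c: -1, d: ⊤, e: ⊤, f: ⊤}

Answer: {a: ⊤, b: ⊤, c: -1, d: ⊤, e: ⊤, f: ⊤}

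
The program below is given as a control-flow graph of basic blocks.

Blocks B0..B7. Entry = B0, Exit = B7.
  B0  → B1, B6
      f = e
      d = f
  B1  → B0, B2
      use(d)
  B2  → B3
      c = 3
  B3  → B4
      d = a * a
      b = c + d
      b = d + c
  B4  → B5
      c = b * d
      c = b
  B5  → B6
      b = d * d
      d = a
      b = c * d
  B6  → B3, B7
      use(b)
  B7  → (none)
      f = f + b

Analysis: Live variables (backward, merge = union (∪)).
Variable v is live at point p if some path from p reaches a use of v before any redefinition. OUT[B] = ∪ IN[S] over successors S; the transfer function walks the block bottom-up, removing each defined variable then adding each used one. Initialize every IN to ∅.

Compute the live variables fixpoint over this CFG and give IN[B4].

Answer: {a, b, d, f}

Trace:
Converged values:
  B0:  IN={a, b, c, e}  OUT={a, b, c, d, e, f}
  B1:  IN={a, b, c, d, e, f}  OUT={a, b, c, e, f}
  B2:  IN={a, f}  OUT={a, c, f}
  B3:  IN={a, c, f}  OUT={a, b, d, f}
  B4:  IN={a, b, d, f}  OUT={a, c, d, f}
  B5:  IN={a, c, d, f}  OUT={a, b, c, f}
  B6:  IN={a, b, c, f}  OUT={a, b, c, f}
  B7:  IN={b, f}  OUT={}

Merge at B4: OUT[B4] = IN[B5] = {a, c, d, f}
Applying B4's transfer function to that OUT value gives IN[B4] (row B4 above).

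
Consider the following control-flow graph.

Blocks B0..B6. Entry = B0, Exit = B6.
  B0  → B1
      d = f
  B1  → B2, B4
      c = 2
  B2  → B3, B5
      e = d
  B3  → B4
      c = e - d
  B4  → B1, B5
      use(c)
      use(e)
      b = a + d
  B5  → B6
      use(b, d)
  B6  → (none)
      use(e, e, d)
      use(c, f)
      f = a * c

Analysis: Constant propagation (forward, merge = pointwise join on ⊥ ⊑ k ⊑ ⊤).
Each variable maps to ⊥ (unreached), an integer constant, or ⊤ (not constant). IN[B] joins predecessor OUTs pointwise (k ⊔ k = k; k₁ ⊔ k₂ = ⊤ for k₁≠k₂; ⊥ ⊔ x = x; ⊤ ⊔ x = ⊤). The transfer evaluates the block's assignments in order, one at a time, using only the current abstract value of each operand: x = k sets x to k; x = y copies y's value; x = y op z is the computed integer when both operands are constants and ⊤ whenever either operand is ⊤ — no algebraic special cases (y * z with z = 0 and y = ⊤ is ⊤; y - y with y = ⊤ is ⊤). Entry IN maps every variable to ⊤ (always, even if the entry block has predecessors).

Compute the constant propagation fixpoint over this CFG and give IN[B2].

Answer: {a: ⊤, b: ⊤, c: 2, d: ⊤, e: ⊤, f: ⊤}

Working:
Per-block solution:
  B0:  IN=(all ⊤)  OUT=(all ⊤)
  B1:  IN=(all ⊤)  OUT={c:2; rest ⊤}
  B2:  IN={c:2; rest ⊤}  OUT={c:2; rest ⊤}
  B3:  IN={c:2; rest ⊤}  OUT=(all ⊤)
  B4:  IN=(all ⊤)  OUT=(all ⊤)
  B5:  IN=(all ⊤)  OUT=(all ⊤)
  B6:  IN=(all ⊤)  OUT=(all ⊤)

Merge at B2: IN[B2] = OUT[B1] = {a: ⊤, b: ⊤, c: 2, d: ⊤, e: ⊤, f: ⊤}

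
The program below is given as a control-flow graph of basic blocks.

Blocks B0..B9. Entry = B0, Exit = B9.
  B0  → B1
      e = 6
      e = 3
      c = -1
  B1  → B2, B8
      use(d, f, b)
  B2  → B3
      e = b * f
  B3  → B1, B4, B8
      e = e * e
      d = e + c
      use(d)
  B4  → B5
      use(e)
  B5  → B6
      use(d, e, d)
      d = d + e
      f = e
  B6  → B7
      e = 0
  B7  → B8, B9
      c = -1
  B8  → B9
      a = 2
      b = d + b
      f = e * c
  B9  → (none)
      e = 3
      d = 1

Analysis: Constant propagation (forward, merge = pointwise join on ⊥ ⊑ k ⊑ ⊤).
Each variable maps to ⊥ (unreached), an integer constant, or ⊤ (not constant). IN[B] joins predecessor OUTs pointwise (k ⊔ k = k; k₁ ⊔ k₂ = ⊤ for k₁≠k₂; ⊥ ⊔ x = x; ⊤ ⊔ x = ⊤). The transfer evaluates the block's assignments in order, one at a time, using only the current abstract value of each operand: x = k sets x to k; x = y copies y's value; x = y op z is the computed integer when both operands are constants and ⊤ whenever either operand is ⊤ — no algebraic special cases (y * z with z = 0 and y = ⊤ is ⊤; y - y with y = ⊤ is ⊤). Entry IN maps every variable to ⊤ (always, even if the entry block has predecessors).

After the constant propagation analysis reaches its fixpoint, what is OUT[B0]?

Answer: {a: ⊤, b: ⊤, c: -1, d: ⊤, e: 3, f: ⊤}

Trace:
Fixpoint table:
  B0: | IN=(all ⊤) | OUT={c:-1, e:3; rest ⊤}
  B1: | IN={c:-1; rest ⊤} | OUT={c:-1; rest ⊤}
  B2: | IN={c:-1; rest ⊤} | OUT={c:-1; rest ⊤}
  B3: | IN={c:-1; rest ⊤} | OUT={c:-1; rest ⊤}
  B4: | IN={c:-1; rest ⊤} | OUT={c:-1; rest ⊤}
  B5: | IN={c:-1; rest ⊤} | OUT={c:-1; rest ⊤}
  B6: | IN={c:-1; rest ⊤} | OUT={c:-1, e:0; rest ⊤}
  B7: | IN={c:-1, e:0; rest ⊤} | OUT={c:-1, e:0; rest ⊤}
  B8: | IN={c:-1; rest ⊤} | OUT={a:2, c:-1; rest ⊤}
  B9: | IN={c:-1; rest ⊤} | OUT={c:-1, d:1, e:3; rest ⊤}

B0 is the boundary node: IN[B0] = {a: ⊤, b: ⊤, c: ⊤, d: ⊤, e: ⊤, f: ⊤}
Applying B0's transfer function to that IN value gives OUT[B0] (row B0 above).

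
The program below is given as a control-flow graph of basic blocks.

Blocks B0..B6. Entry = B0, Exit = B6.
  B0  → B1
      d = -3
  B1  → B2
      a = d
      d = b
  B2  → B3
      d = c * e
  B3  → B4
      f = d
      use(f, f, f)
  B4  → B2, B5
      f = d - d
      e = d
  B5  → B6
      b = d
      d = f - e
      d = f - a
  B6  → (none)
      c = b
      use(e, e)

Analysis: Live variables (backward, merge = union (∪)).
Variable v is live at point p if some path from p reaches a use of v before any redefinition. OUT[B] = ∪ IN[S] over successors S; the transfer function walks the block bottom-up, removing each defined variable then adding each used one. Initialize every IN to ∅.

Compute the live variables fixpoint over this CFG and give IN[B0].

Per-block solution:
  B0:   IN={b, c, e}   OUT={b, c, d, e}
  B1:   IN={b, c, d, e}   OUT={a, c, e}
  B2:   IN={a, c, e}   OUT={a, c, d}
  B3:   IN={a, c, d}   OUT={a, c, d}
  B4:   IN={a, c, d}   OUT={a, c, d, e, f}
  B5:   IN={a, d, e, f}   OUT={b, e}
  B6:   IN={b, e}   OUT={}

Merge at B0: OUT[B0] = IN[B1] = {b, c, d, e}
Applying B0's transfer function to that OUT value gives IN[B0] (row B0 above).

Answer: {b, c, e}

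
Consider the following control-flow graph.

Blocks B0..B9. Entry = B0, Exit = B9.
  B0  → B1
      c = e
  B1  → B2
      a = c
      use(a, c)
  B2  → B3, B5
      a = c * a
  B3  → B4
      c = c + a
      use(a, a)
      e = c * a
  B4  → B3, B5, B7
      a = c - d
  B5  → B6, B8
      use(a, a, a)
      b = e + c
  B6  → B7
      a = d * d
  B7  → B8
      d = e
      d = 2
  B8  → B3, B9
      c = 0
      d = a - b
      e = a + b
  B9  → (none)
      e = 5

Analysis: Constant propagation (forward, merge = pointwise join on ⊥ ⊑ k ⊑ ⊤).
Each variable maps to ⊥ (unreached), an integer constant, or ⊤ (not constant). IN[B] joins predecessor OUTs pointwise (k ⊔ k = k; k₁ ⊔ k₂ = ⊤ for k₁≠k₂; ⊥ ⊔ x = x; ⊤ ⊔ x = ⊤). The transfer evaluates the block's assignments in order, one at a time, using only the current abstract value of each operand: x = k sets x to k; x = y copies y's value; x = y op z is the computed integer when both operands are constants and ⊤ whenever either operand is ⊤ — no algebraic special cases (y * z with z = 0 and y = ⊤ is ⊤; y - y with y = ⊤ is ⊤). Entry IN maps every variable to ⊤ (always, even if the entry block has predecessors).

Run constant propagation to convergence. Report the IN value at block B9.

Answer: {a: ⊤, b: ⊤, c: 0, d: ⊤, e: ⊤, f: ⊤}

Working:
Converged values:
  B0: | IN=(all ⊤) | OUT=(all ⊤)
  B1: | IN=(all ⊤) | OUT=(all ⊤)
  B2: | IN=(all ⊤) | OUT=(all ⊤)
  B3: | IN=(all ⊤) | OUT=(all ⊤)
  B4: | IN=(all ⊤) | OUT=(all ⊤)
  B5: | IN=(all ⊤) | OUT=(all ⊤)
  B6: | IN=(all ⊤) | OUT=(all ⊤)
  B7: | IN=(all ⊤) | OUT={d:2; rest ⊤}
  B8: | IN=(all ⊤) | OUT={c:0; rest ⊤}
  B9: | IN={c:0; rest ⊤} | OUT={c:0, e:5; rest ⊤}

Merge at B9: IN[B9] = OUT[B8] = {a: ⊤, b: ⊤, c: 0, d: ⊤, e: ⊤, f: ⊤}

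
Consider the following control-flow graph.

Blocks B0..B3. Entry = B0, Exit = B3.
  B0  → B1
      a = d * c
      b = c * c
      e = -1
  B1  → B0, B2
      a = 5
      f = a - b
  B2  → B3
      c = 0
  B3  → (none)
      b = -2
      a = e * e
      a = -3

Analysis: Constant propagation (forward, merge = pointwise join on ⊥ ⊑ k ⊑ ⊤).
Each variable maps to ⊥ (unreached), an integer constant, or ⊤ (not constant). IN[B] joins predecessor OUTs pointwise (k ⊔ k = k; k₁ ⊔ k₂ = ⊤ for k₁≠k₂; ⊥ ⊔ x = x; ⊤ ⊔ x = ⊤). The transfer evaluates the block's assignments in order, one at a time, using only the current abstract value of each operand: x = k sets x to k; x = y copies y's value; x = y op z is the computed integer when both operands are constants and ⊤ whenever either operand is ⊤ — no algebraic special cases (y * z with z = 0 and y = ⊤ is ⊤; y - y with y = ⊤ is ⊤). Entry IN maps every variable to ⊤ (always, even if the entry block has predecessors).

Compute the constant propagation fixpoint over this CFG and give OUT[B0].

Converged values:
  B0:  IN=(all ⊤)  OUT={e:-1; rest ⊤}
  B1:  IN={e:-1; rest ⊤}  OUT={a:5, e:-1; rest ⊤}
  B2:  IN={a:5, e:-1; rest ⊤}  OUT={a:5, c:0, e:-1; rest ⊤}
  B3:  IN={a:5, c:0, e:-1; rest ⊤}  OUT={a:-3, b:-2, c:0, e:-1; rest ⊤}

Merge at B0 (entry node, so the boundary value (all ⊤) is joined with the incoming edge(s)): IN[B0] = (all ⊤) ⊔ OUT[B1] = {a: ⊤, b: ⊤, c: ⊤, d: ⊤, e: ⊤, f: ⊤}
Applying B0's transfer function to that IN value gives OUT[B0] (row B0 above).

Answer: {a: ⊤, b: ⊤, c: ⊤, d: ⊤, e: -1, f: ⊤}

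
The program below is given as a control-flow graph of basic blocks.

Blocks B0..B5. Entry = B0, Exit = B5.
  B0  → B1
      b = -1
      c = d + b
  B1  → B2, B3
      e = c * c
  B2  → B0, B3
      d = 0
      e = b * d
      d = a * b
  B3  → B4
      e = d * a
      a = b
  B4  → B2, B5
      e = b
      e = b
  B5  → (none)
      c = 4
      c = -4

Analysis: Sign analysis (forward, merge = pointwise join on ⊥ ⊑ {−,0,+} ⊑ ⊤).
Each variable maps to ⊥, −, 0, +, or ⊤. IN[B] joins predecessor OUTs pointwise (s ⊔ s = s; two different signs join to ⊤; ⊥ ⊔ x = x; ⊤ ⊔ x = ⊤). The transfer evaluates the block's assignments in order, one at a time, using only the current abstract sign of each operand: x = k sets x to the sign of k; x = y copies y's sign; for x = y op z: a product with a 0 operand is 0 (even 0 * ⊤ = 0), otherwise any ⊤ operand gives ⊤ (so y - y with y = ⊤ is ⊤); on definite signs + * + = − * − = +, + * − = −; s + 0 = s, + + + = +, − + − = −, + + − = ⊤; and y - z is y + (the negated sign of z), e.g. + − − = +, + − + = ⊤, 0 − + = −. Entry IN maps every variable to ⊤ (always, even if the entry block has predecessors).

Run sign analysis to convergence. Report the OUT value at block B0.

Fixpoint table:
  B0:   IN=(all ⊤)   OUT={b:-; rest ⊤}
  B1:   IN={b:-; rest ⊤}   OUT={b:-; rest ⊤}
  B2:   IN={b:-; rest ⊤}   OUT={b:-, e:0; rest ⊤}
  B3:   IN={b:-; rest ⊤}   OUT={a:-, b:-; rest ⊤}
  B4:   IN={a:-, b:-; rest ⊤}   OUT={a:-, b:-, e:-; rest ⊤}
  B5:   IN={a:-, b:-, e:-; rest ⊤}   OUT={a:-, b:-, c:-, e:-; rest ⊤}

Merge at B0 (entry node, so the boundary value (all ⊤) is joined with the incoming edge(s)): IN[B0] = (all ⊤) ⊔ OUT[B2] = {a: ⊤, b: ⊤, c: ⊤, d: ⊤, e: ⊤, f: ⊤}
Applying B0's transfer function to that IN value gives OUT[B0] (row B0 above).

Answer: {a: ⊤, b: -, c: ⊤, d: ⊤, e: ⊤, f: ⊤}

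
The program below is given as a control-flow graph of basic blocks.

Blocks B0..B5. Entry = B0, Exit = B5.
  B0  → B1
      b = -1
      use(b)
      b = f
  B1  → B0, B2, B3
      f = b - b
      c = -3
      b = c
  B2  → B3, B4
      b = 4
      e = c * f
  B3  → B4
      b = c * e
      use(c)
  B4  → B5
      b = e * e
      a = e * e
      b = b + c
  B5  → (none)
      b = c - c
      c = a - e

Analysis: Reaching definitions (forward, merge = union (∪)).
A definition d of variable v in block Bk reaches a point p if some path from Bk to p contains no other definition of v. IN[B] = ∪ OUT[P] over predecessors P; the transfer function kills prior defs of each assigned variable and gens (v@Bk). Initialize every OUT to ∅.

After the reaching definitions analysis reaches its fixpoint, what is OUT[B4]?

Fixpoint table:
  B0:  IN={b@B1, c@B1, f@B1}  OUT={b@B0, c@B1, f@B1}
  B1:  IN={b@B0, c@B1, f@B1}  OUT={b@B1, c@B1, f@B1}
  B2:  IN={b@B1, c@B1, f@B1}  OUT={b@B2, c@B1, e@B2, f@B1}
  B3:  IN={b@B1, b@B2, c@B1, e@B2, f@B1}  OUT={b@B3, c@B1, e@B2, f@B1}
  B4:  IN={b@B2, b@B3, c@B1, e@B2, f@B1}  OUT={a@B4, b@B4, c@B1, e@B2, f@B1}
  B5:  IN={a@B4, b@B4, c@B1, e@B2, f@B1}  OUT={a@B4, b@B5, c@B5, e@B2, f@B1}

Merge at B4: IN[B4] = OUT[B2] ⊔ OUT[B3] = {b@B2, b@B3, c@B1, e@B2, f@B1}
Applying B4's transfer function to that IN value gives OUT[B4] (row B4 above).

Answer: {a@B4, b@B4, c@B1, e@B2, f@B1}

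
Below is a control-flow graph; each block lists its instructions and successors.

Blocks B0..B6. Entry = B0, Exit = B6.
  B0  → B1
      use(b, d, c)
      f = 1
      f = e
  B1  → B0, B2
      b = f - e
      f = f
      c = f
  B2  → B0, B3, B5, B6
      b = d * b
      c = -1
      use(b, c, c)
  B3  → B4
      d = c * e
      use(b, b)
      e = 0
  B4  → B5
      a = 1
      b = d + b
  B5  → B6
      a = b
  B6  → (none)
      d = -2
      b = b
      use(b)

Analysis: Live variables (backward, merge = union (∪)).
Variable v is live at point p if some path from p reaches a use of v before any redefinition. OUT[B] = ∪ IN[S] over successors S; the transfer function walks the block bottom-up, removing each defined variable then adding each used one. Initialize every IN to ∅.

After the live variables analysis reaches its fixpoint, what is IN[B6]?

Answer: {b}

Derivation:
Converged values:
  B0:   IN={b, c, d, e}   OUT={d, e, f}
  B1:   IN={d, e, f}   OUT={b, c, d, e}
  B2:   IN={b, d, e}   OUT={b, c, d, e}
  B3:   IN={b, c, e}   OUT={b, d}
  B4:   IN={b, d}   OUT={b}
  B5:   IN={b}   OUT={b}
  B6:   IN={b}   OUT={}

B6 is the boundary node: OUT[B6] = {}
Applying B6's transfer function to that OUT value gives IN[B6] (row B6 above).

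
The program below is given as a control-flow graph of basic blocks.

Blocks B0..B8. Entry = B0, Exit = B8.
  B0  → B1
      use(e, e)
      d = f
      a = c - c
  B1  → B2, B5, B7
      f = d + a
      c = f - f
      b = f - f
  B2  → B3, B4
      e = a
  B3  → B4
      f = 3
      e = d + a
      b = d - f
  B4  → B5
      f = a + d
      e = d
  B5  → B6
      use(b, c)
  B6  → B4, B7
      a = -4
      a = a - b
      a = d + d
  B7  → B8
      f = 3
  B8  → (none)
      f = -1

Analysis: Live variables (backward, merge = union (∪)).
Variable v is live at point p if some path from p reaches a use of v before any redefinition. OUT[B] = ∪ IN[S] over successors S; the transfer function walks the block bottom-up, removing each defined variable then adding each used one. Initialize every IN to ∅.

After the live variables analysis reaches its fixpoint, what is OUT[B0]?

Fixpoint table:
  B0:  IN={c, e, f}  OUT={a, d}
  B1:  IN={a, d}  OUT={a, b, c, d}
  B2:  IN={a, b, c, d}  OUT={a, b, c, d}
  B3:  IN={a, c, d}  OUT={a, b, c, d}
  B4:  IN={a, b, c, d}  OUT={b, c, d}
  B5:  IN={b, c, d}  OUT={b, c, d}
  B6:  IN={b, c, d}  OUT={a, b, c, d}
  B7:  IN={}  OUT={}
  B8:  IN={}  OUT={}

Merge at B0: OUT[B0] = IN[B1] = {a, d}

Answer: {a, d}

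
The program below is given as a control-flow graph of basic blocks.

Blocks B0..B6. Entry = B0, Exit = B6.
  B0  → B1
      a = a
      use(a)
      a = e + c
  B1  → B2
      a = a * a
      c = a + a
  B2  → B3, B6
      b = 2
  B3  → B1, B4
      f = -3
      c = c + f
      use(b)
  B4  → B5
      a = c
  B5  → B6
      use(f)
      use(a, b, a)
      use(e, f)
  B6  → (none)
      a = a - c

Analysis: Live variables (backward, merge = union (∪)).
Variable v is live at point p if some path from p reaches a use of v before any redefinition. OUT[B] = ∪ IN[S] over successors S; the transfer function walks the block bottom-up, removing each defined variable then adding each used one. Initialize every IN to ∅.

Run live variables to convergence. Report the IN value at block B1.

Converged values:
  B0:   IN={a, c, e}   OUT={a, e}
  B1:   IN={a, e}   OUT={a, c, e}
  B2:   IN={a, c, e}   OUT={a, b, c, e}
  B3:   IN={a, b, c, e}   OUT={a, b, c, e, f}
  B4:   IN={b, c, e, f}   OUT={a, b, c, e, f}
  B5:   IN={a, b, c, e, f}   OUT={a, c}
  B6:   IN={a, c}   OUT={}

Merge at B1: OUT[B1] = IN[B2] = {a, c, e}
Applying B1's transfer function to that OUT value gives IN[B1] (row B1 above).

Answer: {a, e}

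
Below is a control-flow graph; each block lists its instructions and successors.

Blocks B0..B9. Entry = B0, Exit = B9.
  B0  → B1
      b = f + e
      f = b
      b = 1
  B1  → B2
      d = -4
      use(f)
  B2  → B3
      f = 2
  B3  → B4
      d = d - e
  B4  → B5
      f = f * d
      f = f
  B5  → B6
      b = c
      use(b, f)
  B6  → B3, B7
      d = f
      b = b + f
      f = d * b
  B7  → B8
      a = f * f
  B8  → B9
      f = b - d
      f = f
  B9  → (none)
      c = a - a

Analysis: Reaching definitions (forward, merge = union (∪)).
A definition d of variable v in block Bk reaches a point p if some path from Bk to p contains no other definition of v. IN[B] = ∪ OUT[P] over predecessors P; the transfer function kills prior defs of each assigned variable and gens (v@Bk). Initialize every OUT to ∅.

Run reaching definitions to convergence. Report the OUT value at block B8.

Answer: {a@B7, b@B6, d@B6, f@B8}

Working:
Converged values:
  B0:  IN={}  OUT={b@B0, f@B0}
  B1:  IN={b@B0, f@B0}  OUT={b@B0, d@B1, f@B0}
  B2:  IN={b@B0, d@B1, f@B0}  OUT={b@B0, d@B1, f@B2}
  B3:  IN={b@B0, b@B6, d@B1, d@B6, f@B2, f@B6}  OUT={b@B0, b@B6, d@B3, f@B2, f@B6}
  B4:  IN={b@B0, b@B6, d@B3, f@B2, f@B6}  OUT={b@B0, b@B6, d@B3, f@B4}
  B5:  IN={b@B0, b@B6, d@B3, f@B4}  OUT={b@B5, d@B3, f@B4}
  B6:  IN={b@B5, d@B3, f@B4}  OUT={b@B6, d@B6, f@B6}
  B7:  IN={b@B6, d@B6, f@B6}  OUT={a@B7, b@B6, d@B6, f@B6}
  B8:  IN={a@B7, b@B6, d@B6, f@B6}  OUT={a@B7, b@B6, d@B6, f@B8}
  B9:  IN={a@B7, b@B6, d@B6, f@B8}  OUT={a@B7, b@B6, c@B9, d@B6, f@B8}

Merge at B8: IN[B8] = OUT[B7] = {a@B7, b@B6, d@B6, f@B6}
Applying B8's transfer function to that IN value gives OUT[B8] (row B8 above).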